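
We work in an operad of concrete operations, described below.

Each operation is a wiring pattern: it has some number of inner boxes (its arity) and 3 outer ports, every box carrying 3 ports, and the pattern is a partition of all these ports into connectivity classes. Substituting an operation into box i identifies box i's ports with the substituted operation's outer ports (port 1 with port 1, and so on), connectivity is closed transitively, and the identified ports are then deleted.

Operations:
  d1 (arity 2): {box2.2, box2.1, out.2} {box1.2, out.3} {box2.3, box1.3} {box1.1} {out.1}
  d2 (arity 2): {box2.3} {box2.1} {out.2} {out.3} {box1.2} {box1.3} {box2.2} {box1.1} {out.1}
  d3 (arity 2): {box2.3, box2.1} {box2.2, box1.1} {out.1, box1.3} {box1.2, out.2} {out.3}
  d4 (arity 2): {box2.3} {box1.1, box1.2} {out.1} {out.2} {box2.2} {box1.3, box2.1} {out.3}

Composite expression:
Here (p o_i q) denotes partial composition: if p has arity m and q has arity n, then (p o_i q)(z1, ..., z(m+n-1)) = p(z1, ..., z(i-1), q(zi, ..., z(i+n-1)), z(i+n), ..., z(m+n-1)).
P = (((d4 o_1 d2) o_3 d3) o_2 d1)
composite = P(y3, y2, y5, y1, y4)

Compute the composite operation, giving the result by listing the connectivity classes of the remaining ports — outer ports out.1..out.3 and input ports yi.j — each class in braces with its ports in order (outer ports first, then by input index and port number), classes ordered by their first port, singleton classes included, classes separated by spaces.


{out.1} {out.2} {out.3} {y1.1, y4.2} {y1.2} {y1.3} {y2.1} {y2.2} {y2.3, y5.3} {y3.1} {y3.2} {y3.3} {y4.1, y4.3} {y5.1, y5.2}


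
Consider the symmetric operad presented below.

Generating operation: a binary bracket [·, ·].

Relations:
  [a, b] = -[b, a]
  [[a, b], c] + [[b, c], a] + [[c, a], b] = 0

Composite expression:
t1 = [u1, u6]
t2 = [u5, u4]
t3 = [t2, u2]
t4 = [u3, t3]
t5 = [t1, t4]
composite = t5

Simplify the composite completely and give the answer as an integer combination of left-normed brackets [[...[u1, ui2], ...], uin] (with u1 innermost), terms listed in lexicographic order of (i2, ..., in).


-[[[[[u1, u6], u2], u4], u5], u3] + [[[[[u1, u6], u2], u5], u4], u3] + [[[[[u1, u6], u3], u2], u4], u5] - [[[[[u1, u6], u3], u2], u5], u4] - [[[[[u1, u6], u3], u4], u5], u2] + [[[[[u1, u6], u3], u5], u4], u2] + [[[[[u1, u6], u4], u5], u2], u3] - [[[[[u1, u6], u5], u4], u2], u3]

Skip Jacobi rewriting: expand, keep u1-initial words, read off terms.
Composite bracket: [[u1, u6], [u3, [[u5, u4], u2]]]
Expanding via [a, b] = ab - ba: 32 signed words (2^5 = 32).
Collect the words opening with u1:
  from u1u6u2u4u5u3, sign -1: term -[[[[[u1, u6], u2], u4], u5], u3]
  from u1u6u2u5u4u3, sign +1: term +[[[[[u1, u6], u2], u5], u4], u3]
  from u1u6u3u2u4u5, sign +1: term +[[[[[u1, u6], u3], u2], u4], u5]
  from u1u6u3u2u5u4, sign -1: term -[[[[[u1, u6], u3], u2], u5], u4]
  from u1u6u3u4u5u2, sign -1: term -[[[[[u1, u6], u3], u4], u5], u2]
  from u1u6u3u5u4u2, sign +1: term +[[[[[u1, u6], u3], u5], u4], u2]
  from u1u6u4u5u2u3, sign +1: term +[[[[[u1, u6], u4], u5], u2], u3]
  from u1u6u5u4u2u3, sign -1: term -[[[[[u1, u6], u5], u4], u2], u3]


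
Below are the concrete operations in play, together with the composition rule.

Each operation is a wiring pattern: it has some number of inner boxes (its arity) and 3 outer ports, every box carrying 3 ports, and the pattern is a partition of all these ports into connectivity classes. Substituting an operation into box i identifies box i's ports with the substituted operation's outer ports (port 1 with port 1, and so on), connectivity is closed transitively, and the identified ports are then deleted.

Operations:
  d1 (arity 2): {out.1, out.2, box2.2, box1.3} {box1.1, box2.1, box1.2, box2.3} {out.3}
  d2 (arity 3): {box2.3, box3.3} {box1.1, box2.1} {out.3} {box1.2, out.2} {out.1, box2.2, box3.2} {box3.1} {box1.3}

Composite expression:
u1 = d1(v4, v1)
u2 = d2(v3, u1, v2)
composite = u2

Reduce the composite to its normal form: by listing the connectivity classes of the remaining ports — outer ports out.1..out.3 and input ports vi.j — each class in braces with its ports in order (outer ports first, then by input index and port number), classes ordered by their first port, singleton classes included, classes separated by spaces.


{out.1, v1.2, v2.2, v3.1, v4.3} {out.2, v3.2} {out.3} {v1.1, v1.3, v4.1, v4.2} {v2.1} {v2.3} {v3.3}

Connectivity passes through glued d2-boundaries; trace each wire chain.
through d1, on inputs (v4, v1): {out.1, out.2, v1.2, v4.3} {out.3} {v1.1, v1.3, v4.1, v4.2} (out.j = stage outer ports)
through d2, on inputs (v3, v4, v1, v2): {out.1, v1.2, v2.2, v3.1, v4.3} {out.2, v3.2} {out.3} {v1.1, v1.3, v4.1, v4.2} {v2.1} {v2.3} {v3.3} (out.j = stage outer ports)


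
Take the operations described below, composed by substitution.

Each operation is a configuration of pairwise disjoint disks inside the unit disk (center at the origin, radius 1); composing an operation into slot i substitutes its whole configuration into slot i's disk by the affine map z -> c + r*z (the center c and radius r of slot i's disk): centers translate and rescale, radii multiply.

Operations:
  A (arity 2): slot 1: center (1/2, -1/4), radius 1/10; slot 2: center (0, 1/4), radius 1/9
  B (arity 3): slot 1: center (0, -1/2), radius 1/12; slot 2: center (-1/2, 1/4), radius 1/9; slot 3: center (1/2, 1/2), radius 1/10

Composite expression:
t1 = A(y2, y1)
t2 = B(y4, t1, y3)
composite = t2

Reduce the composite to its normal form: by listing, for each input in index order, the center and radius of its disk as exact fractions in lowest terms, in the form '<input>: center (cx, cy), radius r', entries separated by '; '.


Follow each y-input down from B: c' goes to c + r*c', radius to r*r'.
input y4: applying the 1 nested substitution gives center (0, -1/2), radius 1/12
input y2: applying the 2 nested substitutions gives center (-4/9, 2/9), radius 1/90
input y1: applying the 2 nested substitutions gives center (-1/2, 5/18), radius 1/81
input y3: applying the 1 nested substitution gives center (1/2, 1/2), radius 1/10

y1: center (-1/2, 5/18), radius 1/81; y2: center (-4/9, 2/9), radius 1/90; y3: center (1/2, 1/2), radius 1/10; y4: center (0, -1/2), radius 1/12


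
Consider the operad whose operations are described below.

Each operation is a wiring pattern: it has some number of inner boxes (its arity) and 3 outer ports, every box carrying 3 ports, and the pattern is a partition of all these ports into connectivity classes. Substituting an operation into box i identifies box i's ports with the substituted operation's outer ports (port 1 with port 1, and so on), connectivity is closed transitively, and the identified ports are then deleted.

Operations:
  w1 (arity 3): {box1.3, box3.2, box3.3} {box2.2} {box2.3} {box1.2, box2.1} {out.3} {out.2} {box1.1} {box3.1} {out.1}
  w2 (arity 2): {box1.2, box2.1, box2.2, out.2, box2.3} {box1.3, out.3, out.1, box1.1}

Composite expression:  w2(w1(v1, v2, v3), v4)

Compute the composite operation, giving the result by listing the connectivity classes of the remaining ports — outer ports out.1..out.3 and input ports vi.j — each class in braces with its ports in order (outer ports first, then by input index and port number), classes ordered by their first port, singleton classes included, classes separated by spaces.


Connectivity passes through glued w2-boundaries; trace each wire chain.
after w1, the pattern on (v1, v2, v3) reads {out.1} {out.2} {out.3} {v1.1} {v1.2, v2.1} {v1.3, v3.2, v3.3} {v2.2} {v2.3} {v3.1} (out.j = its outer ports)
after w2, the pattern on (v1, v2, v3, v4) reads {out.1, out.3} {out.2, v4.1, v4.2, v4.3} {v1.1} {v1.2, v2.1} {v1.3, v3.2, v3.3} {v2.2} {v2.3} {v3.1} (out.j = its outer ports)

{out.1, out.3} {out.2, v4.1, v4.2, v4.3} {v1.1} {v1.2, v2.1} {v1.3, v3.2, v3.3} {v2.2} {v2.3} {v3.1}


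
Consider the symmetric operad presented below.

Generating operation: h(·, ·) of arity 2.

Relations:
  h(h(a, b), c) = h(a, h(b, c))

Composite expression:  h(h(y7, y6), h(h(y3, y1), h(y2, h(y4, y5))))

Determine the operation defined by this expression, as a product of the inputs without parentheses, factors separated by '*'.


y7 * y6 * y3 * y1 * y2 * y4 * y5

Associativity of h dissolves the nesting; only the y-input order survives.
h(y7, y6) spells out as y7 * y6
h(y3, y1) spells out as y3 * y1
h(y4, y5) spells out as y4 * y5
h(y2, h(y4, y5)) spells out as y2 * y4 * y5
h(h(y3, y1), h(y2, h(y4, y5))) spells out as y3 * y1 * y2 * y4 * y5
h(h(y7, y6), h(h(y3, y1), h(y2, h(y4, y5)))) spells out as y7 * y6 * y3 * y1 * y2 * y4 * y5


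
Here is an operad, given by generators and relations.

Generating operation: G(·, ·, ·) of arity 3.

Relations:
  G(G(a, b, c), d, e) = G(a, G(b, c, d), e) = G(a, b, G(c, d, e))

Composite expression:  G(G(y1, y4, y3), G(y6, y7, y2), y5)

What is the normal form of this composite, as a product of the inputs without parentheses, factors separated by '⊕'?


y1 ⊕ y4 ⊕ y3 ⊕ y6 ⊕ y7 ⊕ y2 ⊕ y5

The G-tree's shape is irrelevant; the y-reading-order decides.
G(y1, y4, y3) unparenthesizes to y1 ⊕ y4 ⊕ y3
G(y6, y7, y2) unparenthesizes to y6 ⊕ y7 ⊕ y2
G(G(y1, y4, y3), G(y6, y7, y2), y5) unparenthesizes to y1 ⊕ y4 ⊕ y3 ⊕ y6 ⊕ y7 ⊕ y2 ⊕ y5


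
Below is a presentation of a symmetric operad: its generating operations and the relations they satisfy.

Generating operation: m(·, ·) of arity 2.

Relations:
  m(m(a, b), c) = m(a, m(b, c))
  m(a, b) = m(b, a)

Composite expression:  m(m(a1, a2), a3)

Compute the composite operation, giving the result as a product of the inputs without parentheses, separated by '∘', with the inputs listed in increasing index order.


a1 ∘ a2 ∘ a3

Shape and order are irrelevant to m; the a-input set decides.
m(a1, a2) collapses to a1 ∘ a2
m(m(a1, a2), a3) collapses to a1 ∘ a2 ∘ a3
reordering the factors by index: a1 ∘ a2 ∘ a3


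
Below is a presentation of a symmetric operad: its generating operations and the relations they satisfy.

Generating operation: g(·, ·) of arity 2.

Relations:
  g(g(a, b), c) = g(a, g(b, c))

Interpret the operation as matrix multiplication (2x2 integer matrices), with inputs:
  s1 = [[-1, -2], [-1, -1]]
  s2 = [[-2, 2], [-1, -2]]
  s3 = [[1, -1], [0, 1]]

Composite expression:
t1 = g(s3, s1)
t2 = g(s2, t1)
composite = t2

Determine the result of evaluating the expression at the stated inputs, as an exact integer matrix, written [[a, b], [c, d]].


g(s3, s1) = [[0, -1], [-1, -1]]
g(s2, g(s3, s1)) = [[-2, 0], [2, 3]]

[[-2, 0], [2, 3]]


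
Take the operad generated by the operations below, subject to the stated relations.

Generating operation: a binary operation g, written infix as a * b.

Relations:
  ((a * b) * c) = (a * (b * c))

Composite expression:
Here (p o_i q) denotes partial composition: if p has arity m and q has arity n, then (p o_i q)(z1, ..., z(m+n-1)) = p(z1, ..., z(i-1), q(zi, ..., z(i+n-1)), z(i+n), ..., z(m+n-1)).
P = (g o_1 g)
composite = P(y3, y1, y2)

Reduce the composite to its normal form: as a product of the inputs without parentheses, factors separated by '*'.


The g-tree's shape is irrelevant; the y-reading-order decides.
(y3 * y1) flattens to y3 * y1
((y3 * y1) * y2) flattens to y3 * y1 * y2

y3 * y1 * y2


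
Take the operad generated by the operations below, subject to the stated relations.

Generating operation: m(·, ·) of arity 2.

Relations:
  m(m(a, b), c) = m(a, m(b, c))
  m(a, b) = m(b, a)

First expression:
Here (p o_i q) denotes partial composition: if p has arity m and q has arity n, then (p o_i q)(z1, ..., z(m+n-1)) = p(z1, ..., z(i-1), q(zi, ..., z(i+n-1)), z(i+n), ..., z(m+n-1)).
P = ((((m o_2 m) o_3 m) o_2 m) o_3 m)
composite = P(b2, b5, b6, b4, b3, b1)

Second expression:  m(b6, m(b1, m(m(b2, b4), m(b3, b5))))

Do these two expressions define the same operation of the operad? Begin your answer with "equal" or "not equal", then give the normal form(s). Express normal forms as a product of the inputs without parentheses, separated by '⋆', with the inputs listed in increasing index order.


equal — both sides give b1 ⋆ b2 ⋆ b3 ⋆ b4 ⋆ b5 ⋆ b6

Normal form of the first expression: b1 ⋆ b2 ⋆ b3 ⋆ b4 ⋆ b5 ⋆ b6
Normal form of the second expression: b1 ⋆ b2 ⋆ b3 ⋆ b4 ⋆ b5 ⋆ b6
One common form — equal.


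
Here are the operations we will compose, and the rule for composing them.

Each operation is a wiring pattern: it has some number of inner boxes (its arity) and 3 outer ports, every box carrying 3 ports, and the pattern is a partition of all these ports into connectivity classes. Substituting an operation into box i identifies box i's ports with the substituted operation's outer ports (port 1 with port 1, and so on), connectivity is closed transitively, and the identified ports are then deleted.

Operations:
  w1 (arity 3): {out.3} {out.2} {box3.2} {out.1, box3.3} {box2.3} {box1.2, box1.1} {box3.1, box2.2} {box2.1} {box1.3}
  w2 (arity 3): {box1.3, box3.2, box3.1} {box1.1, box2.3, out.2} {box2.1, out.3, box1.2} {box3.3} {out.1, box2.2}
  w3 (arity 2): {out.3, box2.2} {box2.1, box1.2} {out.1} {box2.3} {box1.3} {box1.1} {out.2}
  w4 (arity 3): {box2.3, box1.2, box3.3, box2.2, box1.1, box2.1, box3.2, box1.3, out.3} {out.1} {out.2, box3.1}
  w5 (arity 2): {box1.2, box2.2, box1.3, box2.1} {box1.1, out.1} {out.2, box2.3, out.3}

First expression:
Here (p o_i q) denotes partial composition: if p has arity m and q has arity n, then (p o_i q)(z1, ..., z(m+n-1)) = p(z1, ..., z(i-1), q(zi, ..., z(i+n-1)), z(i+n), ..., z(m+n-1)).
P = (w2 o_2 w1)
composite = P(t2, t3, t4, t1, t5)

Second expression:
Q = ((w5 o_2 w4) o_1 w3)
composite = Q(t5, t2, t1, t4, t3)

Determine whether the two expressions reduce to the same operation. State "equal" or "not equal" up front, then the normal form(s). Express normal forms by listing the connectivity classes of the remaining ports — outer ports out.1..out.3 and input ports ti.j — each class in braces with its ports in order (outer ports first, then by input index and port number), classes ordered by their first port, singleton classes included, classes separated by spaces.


not equal; first: {out.1} {out.2, t2.1} {out.3, t1.3, t2.2} {t1.1, t4.2} {t1.2} {t2.3, t5.1, t5.2} {t3.1, t3.2} {t3.3} {t4.1} {t4.3} {t5.3}; second: {out.1} {out.2, out.3, t1.1, t1.2, t1.3, t3.2, t3.3, t4.1, t4.2, t4.3} {t2.1, t5.2} {t2.2, t3.1} {t2.3} {t5.1} {t5.3}


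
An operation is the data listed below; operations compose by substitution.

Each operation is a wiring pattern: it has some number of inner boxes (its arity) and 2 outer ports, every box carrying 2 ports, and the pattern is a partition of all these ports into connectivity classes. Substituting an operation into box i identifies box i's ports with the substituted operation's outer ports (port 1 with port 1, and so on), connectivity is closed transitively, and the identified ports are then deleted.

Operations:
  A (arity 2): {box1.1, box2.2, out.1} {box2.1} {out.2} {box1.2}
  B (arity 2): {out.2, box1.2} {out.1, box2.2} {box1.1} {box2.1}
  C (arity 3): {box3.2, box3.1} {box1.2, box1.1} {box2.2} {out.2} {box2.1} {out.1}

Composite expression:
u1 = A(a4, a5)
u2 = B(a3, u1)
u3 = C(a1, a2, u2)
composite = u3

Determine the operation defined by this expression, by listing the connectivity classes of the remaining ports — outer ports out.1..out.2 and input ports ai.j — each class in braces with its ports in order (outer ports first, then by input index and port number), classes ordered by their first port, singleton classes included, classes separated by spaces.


Two ports join when wires chain via C-identified ports.
after A, the pattern on (a4, a5) reads {out.1, a4.1, a5.2} {out.2} {a4.2} {a5.1} (out.j = its outer ports)
after B, the pattern on (a3, a4, a5) reads {out.1} {out.2, a3.2} {a3.1} {a4.1, a5.2} {a4.2} {a5.1} (out.j = its outer ports)
after C, the pattern on (a1, a2, a3, a4, a5) reads {out.1} {out.2} {a1.1, a1.2} {a2.1} {a2.2} {a3.1} {a3.2} {a4.1, a5.2} {a4.2} {a5.1} (out.j = its outer ports)

{out.1} {out.2} {a1.1, a1.2} {a2.1} {a2.2} {a3.1} {a3.2} {a4.1, a5.2} {a4.2} {a5.1}


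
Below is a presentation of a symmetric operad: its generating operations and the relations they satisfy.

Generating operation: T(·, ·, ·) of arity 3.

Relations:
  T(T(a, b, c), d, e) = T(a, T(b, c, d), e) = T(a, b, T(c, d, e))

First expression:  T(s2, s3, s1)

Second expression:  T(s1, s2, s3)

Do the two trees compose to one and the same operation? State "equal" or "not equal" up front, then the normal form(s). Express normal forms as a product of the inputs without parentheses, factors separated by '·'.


not equal; the first gives s2 · s3 · s1 and the second s1 · s2 · s3


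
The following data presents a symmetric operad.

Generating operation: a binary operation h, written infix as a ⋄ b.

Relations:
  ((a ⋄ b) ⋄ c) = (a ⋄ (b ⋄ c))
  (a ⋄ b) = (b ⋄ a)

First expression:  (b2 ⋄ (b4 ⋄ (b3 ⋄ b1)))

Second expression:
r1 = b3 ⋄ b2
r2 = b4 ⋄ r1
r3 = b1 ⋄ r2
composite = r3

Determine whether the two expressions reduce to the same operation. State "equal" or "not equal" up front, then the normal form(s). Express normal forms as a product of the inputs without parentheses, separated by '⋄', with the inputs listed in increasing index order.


The first expression reduces to b1 ⋄ b2 ⋄ b3 ⋄ b4
The second expression reduces to b1 ⋄ b2 ⋄ b3 ⋄ b4
Same normal form: equal.

equal; both compose to b1 ⋄ b2 ⋄ b3 ⋄ b4


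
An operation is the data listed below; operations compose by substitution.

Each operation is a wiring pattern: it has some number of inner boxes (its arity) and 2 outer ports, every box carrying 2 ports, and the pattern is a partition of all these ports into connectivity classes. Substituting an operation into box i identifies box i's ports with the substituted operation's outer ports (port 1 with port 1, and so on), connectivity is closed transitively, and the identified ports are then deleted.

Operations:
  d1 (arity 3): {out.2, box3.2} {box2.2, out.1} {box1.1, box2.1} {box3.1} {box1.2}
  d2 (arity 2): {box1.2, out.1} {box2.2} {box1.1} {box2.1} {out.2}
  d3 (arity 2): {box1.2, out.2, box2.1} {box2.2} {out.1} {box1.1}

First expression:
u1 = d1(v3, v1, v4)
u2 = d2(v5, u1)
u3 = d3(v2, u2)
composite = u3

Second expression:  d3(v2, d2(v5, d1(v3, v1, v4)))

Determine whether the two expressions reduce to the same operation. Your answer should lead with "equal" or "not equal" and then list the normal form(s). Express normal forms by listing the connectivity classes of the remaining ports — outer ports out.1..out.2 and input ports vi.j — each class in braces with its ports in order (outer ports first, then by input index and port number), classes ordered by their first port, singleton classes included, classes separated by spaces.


equal — both sides give {out.1} {out.2, v2.2, v5.2} {v1.1, v3.1} {v1.2} {v2.1} {v3.2} {v4.1} {v4.2} {v5.1}

Reducing the first expression gives {out.1} {out.2, v2.2, v5.2} {v1.1, v3.1} {v1.2} {v2.1} {v3.2} {v4.1} {v4.2} {v5.1}
Reducing the second expression gives {out.1} {out.2, v2.2, v5.2} {v1.1, v3.1} {v1.2} {v2.1} {v3.2} {v4.1} {v4.2} {v5.1}
The normal forms match — equal.


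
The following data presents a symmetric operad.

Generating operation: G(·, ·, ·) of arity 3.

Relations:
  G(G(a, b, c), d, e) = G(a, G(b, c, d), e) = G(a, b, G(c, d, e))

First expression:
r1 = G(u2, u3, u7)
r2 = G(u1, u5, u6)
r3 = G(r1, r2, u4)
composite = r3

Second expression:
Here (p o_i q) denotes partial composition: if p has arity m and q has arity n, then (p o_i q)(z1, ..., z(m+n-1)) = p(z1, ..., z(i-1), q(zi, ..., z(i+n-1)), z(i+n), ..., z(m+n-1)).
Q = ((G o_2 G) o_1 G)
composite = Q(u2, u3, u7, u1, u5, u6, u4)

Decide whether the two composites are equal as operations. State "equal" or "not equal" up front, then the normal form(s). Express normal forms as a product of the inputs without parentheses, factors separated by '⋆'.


Normal form of the first expression: u2 ⋆ u3 ⋆ u7 ⋆ u1 ⋆ u5 ⋆ u6 ⋆ u4
Normal form of the second expression: u2 ⋆ u3 ⋆ u7 ⋆ u1 ⋆ u5 ⋆ u6 ⋆ u4
Same normal form: equal.

equal: each reduces to u2 ⋆ u3 ⋆ u7 ⋆ u1 ⋆ u5 ⋆ u6 ⋆ u4


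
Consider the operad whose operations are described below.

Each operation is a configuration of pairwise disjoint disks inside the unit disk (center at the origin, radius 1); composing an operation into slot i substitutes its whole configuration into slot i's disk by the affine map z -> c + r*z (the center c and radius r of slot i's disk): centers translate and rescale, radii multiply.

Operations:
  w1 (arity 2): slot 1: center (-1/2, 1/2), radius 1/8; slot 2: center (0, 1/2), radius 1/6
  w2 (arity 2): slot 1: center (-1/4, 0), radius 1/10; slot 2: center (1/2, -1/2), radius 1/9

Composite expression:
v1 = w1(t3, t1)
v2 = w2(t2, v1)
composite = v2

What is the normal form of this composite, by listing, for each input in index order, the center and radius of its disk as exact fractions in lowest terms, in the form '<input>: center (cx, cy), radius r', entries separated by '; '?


Nesting under w2 composes maps z -> c + r*z down each t-path.
input t2: applying the 1 nested substitution gives center (-1/4, 0), radius 1/10
input t3: applying the 2 nested substitutions gives center (4/9, -4/9), radius 1/72
input t1: applying the 2 nested substitutions gives center (1/2, -4/9), radius 1/54

t1: center (1/2, -4/9), radius 1/54; t2: center (-1/4, 0), radius 1/10; t3: center (4/9, -4/9), radius 1/72


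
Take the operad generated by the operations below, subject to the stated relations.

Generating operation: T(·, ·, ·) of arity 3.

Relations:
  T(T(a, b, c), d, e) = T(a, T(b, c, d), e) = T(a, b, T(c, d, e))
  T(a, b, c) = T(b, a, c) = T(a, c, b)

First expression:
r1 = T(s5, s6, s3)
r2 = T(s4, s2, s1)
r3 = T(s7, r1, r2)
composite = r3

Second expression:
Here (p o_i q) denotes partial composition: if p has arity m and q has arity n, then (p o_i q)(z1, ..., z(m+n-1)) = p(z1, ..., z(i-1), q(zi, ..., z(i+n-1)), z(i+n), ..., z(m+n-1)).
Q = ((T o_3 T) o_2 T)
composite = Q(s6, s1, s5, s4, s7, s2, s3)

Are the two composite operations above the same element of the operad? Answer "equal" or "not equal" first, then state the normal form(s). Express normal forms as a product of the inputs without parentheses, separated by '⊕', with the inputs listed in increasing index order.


equal — both sides give s1 ⊕ s2 ⊕ s3 ⊕ s4 ⊕ s5 ⊕ s6 ⊕ s7

Normal form of the first expression: s1 ⊕ s2 ⊕ s3 ⊕ s4 ⊕ s5 ⊕ s6 ⊕ s7
Normal form of the second expression: s1 ⊕ s2 ⊕ s3 ⊕ s4 ⊕ s5 ⊕ s6 ⊕ s7
Same normal form: equal.


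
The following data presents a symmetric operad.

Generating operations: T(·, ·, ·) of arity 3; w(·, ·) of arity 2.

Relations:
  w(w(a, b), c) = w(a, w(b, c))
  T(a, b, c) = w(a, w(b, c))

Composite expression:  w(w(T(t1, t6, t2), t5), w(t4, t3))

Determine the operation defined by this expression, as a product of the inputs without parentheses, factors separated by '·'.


t1 · t6 · t2 · t5 · t4 · t3

Key point: w is associative — brackets drop, the t-order remains.
T(t1, t6, t2) linearizes to t1 · t6 · t2
w(T(t1, t6, t2), t5) linearizes to t1 · t6 · t2 · t5
w(t4, t3) linearizes to t4 · t3
w(w(T(t1, t6, t2), t5), w(t4, t3)) linearizes to t1 · t6 · t2 · t5 · t4 · t3


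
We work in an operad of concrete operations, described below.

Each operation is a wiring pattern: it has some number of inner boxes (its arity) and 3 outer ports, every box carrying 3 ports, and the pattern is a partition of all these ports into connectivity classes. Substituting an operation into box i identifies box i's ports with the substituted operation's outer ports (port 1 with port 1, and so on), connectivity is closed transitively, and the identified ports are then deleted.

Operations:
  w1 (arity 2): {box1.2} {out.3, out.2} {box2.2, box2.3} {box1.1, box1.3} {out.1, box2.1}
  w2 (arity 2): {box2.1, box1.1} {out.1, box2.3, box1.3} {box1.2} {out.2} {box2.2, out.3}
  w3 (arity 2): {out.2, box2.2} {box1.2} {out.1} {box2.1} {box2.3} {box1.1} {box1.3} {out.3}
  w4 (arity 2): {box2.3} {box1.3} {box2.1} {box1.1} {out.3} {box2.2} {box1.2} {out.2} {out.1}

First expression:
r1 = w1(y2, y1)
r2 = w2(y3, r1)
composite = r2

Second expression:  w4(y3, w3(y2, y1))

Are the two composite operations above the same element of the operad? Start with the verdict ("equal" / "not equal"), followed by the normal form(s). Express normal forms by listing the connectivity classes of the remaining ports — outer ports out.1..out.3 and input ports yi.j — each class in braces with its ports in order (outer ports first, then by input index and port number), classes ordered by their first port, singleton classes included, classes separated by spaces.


The first expression reduces to {out.1, out.3, y3.3} {out.2} {y1.1, y3.1} {y1.2, y1.3} {y2.1, y2.3} {y2.2} {y3.2}
The second expression reduces to {out.1} {out.2} {out.3} {y1.1} {y1.2} {y1.3} {y2.1} {y2.2} {y2.3} {y3.1} {y3.2} {y3.3}
Distinct normal forms: not equal.

not equal; first: {out.1, out.3, y3.3} {out.2} {y1.1, y3.1} {y1.2, y1.3} {y2.1, y2.3} {y2.2} {y3.2}; second: {out.1} {out.2} {out.3} {y1.1} {y1.2} {y1.3} {y2.1} {y2.2} {y2.3} {y3.1} {y3.2} {y3.3}


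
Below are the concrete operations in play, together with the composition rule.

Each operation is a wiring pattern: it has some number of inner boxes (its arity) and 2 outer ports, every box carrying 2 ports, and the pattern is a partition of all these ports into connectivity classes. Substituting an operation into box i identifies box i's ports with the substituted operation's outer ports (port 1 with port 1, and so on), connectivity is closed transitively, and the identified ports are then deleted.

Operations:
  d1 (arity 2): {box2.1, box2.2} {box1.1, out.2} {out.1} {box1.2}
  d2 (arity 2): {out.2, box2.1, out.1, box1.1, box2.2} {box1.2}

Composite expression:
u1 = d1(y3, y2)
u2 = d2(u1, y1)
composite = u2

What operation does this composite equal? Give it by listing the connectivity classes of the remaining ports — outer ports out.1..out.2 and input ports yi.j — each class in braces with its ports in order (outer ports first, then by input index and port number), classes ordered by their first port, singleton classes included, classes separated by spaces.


{out.1, out.2, y1.1, y1.2} {y2.1, y2.2} {y3.1} {y3.2}

Connectivity passes through glued d2-boundaries; trace each wire chain.
after d1, the pattern on (y3, y2) reads {out.1} {out.2, y3.1} {y2.1, y2.2} {y3.2} (out.j = its outer ports)
after d2, the pattern on (y3, y2, y1) reads {out.1, out.2, y1.1, y1.2} {y2.1, y2.2} {y3.1} {y3.2} (out.j = its outer ports)


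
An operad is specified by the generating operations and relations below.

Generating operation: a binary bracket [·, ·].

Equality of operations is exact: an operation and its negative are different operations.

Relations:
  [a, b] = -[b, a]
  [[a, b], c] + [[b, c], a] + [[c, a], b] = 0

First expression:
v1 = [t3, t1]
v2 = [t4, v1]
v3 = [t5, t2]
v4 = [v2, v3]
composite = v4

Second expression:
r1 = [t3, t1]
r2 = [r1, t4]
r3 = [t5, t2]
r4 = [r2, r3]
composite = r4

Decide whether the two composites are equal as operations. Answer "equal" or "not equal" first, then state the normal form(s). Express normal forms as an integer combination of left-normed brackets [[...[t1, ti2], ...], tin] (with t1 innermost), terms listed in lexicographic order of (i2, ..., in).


not equal; first: -[[[[t1, t3], t4], t2], t5] + [[[[t1, t3], t4], t5], t2]; second: [[[[t1, t3], t4], t2], t5] - [[[[t1, t3], t4], t5], t2]

Normal form of the first expression: -[[[[t1, t3], t4], t2], t5] + [[[[t1, t3], t4], t5], t2]
Normal form of the second expression: [[[[t1, t3], t4], t2], t5] - [[[[t1, t3], t4], t5], t2]
They disagree, so not equal.


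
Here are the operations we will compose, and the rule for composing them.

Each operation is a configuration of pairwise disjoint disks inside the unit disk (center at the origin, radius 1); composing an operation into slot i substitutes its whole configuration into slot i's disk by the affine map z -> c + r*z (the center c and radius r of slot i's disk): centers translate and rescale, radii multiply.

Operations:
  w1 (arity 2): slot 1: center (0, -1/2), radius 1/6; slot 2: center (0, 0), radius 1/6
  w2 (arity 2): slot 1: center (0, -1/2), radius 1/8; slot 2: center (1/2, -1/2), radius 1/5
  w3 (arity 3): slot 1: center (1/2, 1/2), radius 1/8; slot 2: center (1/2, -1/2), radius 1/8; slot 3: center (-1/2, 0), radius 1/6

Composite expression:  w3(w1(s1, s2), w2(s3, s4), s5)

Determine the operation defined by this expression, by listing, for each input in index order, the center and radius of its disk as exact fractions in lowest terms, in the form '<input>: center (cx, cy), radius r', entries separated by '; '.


s1: center (1/2, 7/16), radius 1/48; s2: center (1/2, 1/2), radius 1/48; s3: center (1/2, -9/16), radius 1/64; s4: center (9/16, -9/16), radius 1/40; s5: center (-1/2, 0), radius 1/6


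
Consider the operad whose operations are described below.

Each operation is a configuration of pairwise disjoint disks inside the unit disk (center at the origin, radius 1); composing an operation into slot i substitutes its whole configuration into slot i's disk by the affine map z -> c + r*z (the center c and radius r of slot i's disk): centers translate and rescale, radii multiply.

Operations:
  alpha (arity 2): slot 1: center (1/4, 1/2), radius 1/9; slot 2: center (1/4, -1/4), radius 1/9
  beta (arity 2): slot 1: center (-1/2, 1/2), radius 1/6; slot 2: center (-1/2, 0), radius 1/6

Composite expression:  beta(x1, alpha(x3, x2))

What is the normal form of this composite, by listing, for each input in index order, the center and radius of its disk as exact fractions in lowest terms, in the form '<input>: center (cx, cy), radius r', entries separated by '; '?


Only the slot chain above each x matters under beta; compose those maps.
x1 passes through 1 substitution, ending at center (-1/2, 1/2), radius 1/6
x3 passes through 2 substitutions, ending at center (-11/24, 1/12), radius 1/54
x2 passes through 2 substitutions, ending at center (-11/24, -1/24), radius 1/54

x1: center (-1/2, 1/2), radius 1/6; x2: center (-11/24, -1/24), radius 1/54; x3: center (-11/24, 1/12), radius 1/54


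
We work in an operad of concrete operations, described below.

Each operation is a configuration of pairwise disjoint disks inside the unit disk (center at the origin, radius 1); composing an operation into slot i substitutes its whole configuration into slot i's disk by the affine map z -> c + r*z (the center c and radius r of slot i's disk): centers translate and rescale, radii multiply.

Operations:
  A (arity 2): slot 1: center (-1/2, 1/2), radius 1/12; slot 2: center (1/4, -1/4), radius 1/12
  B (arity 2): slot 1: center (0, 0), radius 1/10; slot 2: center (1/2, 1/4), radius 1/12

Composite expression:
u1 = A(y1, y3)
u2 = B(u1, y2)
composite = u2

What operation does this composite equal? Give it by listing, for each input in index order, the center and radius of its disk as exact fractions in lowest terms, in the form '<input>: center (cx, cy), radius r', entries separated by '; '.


Below B, radii multiply path by path; the y-disk centers shift.
tracing y1 down its 2-map path: center (-1/20, 1/20), radius 1/120
tracing y3 down its 2-map path: center (1/40, -1/40), radius 1/120
tracing y2 down its 1-map path: center (1/2, 1/4), radius 1/12

y1: center (-1/20, 1/20), radius 1/120; y2: center (1/2, 1/4), radius 1/12; y3: center (1/40, -1/40), radius 1/120


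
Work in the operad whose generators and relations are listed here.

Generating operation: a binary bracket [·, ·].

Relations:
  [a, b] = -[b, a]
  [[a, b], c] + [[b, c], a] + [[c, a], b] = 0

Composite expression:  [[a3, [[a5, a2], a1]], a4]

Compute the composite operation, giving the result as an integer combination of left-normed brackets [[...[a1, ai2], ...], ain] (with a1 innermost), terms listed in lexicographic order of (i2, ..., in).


-[[[[a1, a2], a5], a3], a4] + [[[[a1, a5], a2], a3], a4]

Antisymmetry and Jacobi reduce to a1-anchored left-normed brackets.
Composite bracket: [[a3, [[a5, a2], a1]], a4]
The bracket unfolds into 16 signed words via [a, b] = ab - ba (2^4 = 16).
Only words starting with a1 matter:
  the word a1a2a5a3a4 carries sign -1 and contributes -[[[[a1, a2], a5], a3], a4]
  the word a1a5a2a3a4 carries sign +1 and contributes +[[[[a1, a5], a2], a3], a4]


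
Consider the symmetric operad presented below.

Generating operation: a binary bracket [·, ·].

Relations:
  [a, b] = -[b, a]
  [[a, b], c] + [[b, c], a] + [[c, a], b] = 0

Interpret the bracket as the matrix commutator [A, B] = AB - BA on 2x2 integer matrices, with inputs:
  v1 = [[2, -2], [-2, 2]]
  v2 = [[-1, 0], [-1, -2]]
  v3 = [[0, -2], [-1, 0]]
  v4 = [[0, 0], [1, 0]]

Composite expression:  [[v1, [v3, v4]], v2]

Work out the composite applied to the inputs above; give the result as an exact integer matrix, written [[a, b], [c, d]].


[[8, 8], [8, -8]]


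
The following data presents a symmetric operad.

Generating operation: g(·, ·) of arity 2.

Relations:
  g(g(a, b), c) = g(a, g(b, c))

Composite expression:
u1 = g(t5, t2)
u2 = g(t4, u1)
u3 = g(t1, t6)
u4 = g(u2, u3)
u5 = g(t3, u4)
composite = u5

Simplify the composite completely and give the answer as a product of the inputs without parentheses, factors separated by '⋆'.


t3 ⋆ t4 ⋆ t5 ⋆ t2 ⋆ t1 ⋆ t6

All parenthesizations of g agree; list the t-inputs left to right.
g(t5, t2) flattens to t5 ⋆ t2
g(t4, g(t5, t2)) flattens to t4 ⋆ t5 ⋆ t2
g(t1, t6) flattens to t1 ⋆ t6
g(g(t4, g(t5, t2)), g(t1, t6)) flattens to t4 ⋆ t5 ⋆ t2 ⋆ t1 ⋆ t6
g(t3, g(g(t4, g(t5, t2)), g(t1, t6))) flattens to t3 ⋆ t4 ⋆ t5 ⋆ t2 ⋆ t1 ⋆ t6


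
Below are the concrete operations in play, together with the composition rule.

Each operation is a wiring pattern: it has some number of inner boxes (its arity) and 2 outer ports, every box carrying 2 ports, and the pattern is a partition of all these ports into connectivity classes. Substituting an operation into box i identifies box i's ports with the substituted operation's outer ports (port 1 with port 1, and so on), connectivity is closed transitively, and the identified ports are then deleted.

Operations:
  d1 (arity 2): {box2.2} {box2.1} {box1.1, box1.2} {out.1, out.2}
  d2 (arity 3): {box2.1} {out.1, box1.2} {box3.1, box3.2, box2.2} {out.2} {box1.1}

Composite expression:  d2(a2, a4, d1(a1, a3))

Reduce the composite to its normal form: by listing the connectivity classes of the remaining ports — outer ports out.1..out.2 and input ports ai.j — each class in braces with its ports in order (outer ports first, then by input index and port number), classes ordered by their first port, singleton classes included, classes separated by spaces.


{out.1, a2.2} {out.2} {a1.1, a1.2} {a2.1} {a3.1} {a3.2} {a4.1} {a4.2}


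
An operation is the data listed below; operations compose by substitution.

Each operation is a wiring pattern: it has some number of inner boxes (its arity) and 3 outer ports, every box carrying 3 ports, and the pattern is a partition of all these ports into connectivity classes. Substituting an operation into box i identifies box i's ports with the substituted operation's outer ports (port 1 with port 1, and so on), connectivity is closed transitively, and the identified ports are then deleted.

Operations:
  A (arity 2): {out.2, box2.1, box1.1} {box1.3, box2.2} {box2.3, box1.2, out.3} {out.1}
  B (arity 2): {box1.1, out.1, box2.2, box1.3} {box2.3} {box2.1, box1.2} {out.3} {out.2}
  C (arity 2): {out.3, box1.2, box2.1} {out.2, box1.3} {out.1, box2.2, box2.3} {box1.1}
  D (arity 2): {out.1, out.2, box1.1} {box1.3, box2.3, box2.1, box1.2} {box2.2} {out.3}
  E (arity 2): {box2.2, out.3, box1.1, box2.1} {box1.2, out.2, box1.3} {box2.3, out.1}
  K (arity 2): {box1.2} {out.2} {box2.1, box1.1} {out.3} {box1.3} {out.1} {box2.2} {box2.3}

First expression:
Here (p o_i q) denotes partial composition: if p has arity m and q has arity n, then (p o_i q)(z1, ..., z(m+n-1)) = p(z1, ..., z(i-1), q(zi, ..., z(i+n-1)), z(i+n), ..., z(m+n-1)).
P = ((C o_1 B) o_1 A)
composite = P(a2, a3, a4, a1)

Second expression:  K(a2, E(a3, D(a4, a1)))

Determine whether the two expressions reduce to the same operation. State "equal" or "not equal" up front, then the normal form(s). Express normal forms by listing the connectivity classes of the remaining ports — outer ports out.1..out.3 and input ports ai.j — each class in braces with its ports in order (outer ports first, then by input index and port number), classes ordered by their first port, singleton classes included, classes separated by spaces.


not equal — first {out.1, a1.2, a1.3} {out.2} {out.3, a1.1} {a2.1, a3.1, a4.1} {a2.2, a3.3, a4.2} {a2.3, a3.2} {a4.3}, second {out.1} {out.2} {out.3} {a1.1, a1.3, a4.2, a4.3} {a1.2} {a2.1} {a2.2} {a2.3} {a3.1, a4.1} {a3.2, a3.3}

Normal form of the first expression: {out.1, a1.2, a1.3} {out.2} {out.3, a1.1} {a2.1, a3.1, a4.1} {a2.2, a3.3, a4.2} {a2.3, a3.2} {a4.3}
Normal form of the second expression: {out.1} {out.2} {out.3} {a1.1, a1.3, a4.2, a4.3} {a1.2} {a2.1} {a2.2} {a2.3} {a3.1, a4.1} {a3.2, a3.3}
No match — not equal.


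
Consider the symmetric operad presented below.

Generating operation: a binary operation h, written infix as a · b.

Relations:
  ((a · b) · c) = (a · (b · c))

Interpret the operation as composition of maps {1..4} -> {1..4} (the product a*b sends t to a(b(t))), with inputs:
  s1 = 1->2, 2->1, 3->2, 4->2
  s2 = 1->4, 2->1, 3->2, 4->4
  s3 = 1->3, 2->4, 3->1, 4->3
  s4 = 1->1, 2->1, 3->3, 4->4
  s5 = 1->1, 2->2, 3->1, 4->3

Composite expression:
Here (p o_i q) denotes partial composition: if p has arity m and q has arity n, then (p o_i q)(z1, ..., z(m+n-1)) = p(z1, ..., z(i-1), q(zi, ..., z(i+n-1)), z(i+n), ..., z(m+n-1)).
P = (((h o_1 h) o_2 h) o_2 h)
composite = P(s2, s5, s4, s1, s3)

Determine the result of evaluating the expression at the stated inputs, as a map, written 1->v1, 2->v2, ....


(s5 · s4) = 1->1, 2->1, 3->1, 4->3
((s5 · s4) · s1) = 1->1, 2->1, 3->1, 4->1
(s2 · ((s5 · s4) · s1)) = 1->4, 2->4, 3->4, 4->4
((s2 · ((s5 · s4) · s1)) · s3) = 1->4, 2->4, 3->4, 4->4

1->4, 2->4, 3->4, 4->4


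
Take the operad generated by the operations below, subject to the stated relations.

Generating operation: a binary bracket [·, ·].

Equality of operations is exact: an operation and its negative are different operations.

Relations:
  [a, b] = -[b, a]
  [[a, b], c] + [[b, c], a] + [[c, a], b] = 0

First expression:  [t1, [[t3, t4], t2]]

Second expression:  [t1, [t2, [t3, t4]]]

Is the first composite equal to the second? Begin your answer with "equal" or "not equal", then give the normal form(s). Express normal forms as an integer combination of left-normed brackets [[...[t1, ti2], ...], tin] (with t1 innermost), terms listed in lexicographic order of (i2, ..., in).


not equal — first -[[[t1, t2], t3], t4] + [[[t1, t2], t4], t3] + [[[t1, t3], t4], t2] - [[[t1, t4], t3], t2], second [[[t1, t2], t3], t4] - [[[t1, t2], t4], t3] - [[[t1, t3], t4], t2] + [[[t1, t4], t3], t2]

Normal form of the first expression: -[[[t1, t2], t3], t4] + [[[t1, t2], t4], t3] + [[[t1, t3], t4], t2] - [[[t1, t4], t3], t2]
Normal form of the second expression: [[[t1, t2], t3], t4] - [[[t1, t2], t4], t3] - [[[t1, t3], t4], t2] + [[[t1, t4], t3], t2]
No match — not equal.


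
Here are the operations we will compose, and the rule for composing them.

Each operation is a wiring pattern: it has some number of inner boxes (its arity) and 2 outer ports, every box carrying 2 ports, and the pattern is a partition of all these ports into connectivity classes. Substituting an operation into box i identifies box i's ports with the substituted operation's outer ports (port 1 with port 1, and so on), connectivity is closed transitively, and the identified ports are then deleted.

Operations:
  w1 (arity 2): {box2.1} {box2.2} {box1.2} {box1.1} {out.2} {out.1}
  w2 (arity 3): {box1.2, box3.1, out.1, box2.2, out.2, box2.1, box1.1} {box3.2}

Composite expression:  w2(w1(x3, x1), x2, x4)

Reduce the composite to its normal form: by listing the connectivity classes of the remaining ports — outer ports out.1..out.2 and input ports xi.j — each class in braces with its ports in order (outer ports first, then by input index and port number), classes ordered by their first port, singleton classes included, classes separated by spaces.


Two ports join when wires chain via w2-identified ports.
stage w1: inputs (x3, x1), connectivity {out.1} {out.2} {x1.1} {x1.2} {x3.1} {x3.2}, out.j its boundary
stage w2: inputs (x3, x1, x2, x4), connectivity {out.1, out.2, x2.1, x2.2, x4.1} {x1.1} {x1.2} {x3.1} {x3.2} {x4.2}, out.j its boundary

{out.1, out.2, x2.1, x2.2, x4.1} {x1.1} {x1.2} {x3.1} {x3.2} {x4.2}
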